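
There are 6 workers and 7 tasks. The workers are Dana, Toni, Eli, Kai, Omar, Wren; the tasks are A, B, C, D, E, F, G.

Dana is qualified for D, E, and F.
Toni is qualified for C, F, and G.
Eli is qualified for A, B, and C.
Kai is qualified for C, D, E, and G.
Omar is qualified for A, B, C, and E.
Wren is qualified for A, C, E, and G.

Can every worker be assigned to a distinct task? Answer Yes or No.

Yes

A valid assignment of size 6: Dana→D, Toni→F, Eli→B, Kai→C, Omar→A, Wren→E.
Every worker is matched, so this matching saturates all of them.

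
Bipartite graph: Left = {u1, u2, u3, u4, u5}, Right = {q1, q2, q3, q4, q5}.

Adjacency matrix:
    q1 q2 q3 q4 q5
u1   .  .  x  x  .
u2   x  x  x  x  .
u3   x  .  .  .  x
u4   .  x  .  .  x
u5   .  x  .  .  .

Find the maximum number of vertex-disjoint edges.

One maximum matching: u1-q3, u2-q4, u3-q1, u4-q5, u5-q2.
This saturates every left vertex, so 5 is the maximum.

5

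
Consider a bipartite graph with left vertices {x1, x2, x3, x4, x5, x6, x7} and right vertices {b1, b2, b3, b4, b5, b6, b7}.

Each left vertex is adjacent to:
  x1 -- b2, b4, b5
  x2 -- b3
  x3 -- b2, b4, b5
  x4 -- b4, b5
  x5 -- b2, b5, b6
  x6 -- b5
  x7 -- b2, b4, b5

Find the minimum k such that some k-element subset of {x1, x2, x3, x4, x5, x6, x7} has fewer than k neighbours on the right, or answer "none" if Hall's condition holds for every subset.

4

Take S = {x1, x3, x4, x6}. Its neighbourhood is {b2, b4, b5}, so |N(S)| = 3 < |S| = 4.
Every subset of size less than 4 has at least as many neighbours as members, so 4 is the minimum.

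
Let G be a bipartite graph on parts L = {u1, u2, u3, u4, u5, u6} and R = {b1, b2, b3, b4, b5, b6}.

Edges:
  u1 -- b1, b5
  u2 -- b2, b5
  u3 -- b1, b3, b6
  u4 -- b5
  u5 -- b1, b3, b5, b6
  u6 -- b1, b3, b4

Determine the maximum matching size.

6

For example, pair u1–b1, u2–b2, u3–b6, u4–b5, u5–b3, u6–b4.
This saturates every left vertex, so 6 is the maximum.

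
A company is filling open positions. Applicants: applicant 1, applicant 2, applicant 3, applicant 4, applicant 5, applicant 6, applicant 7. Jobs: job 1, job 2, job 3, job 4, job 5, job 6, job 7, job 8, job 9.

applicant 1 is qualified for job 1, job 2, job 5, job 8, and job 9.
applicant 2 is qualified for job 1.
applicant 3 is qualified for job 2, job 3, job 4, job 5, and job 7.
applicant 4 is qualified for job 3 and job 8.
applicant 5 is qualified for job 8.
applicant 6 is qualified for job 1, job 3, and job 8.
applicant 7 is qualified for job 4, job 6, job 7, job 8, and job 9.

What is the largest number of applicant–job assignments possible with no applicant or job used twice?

6

A valid assignment of size 6: applicant 1→job 5, applicant 2→job 1, applicant 3→job 7, applicant 4→job 3, applicant 5→job 8, applicant 7→job 9.
The set {applicant 2, applicant 4, applicant 5, applicant 6} has only 3 neighbours ({job 1, job 3, job 8}), so by Hall's theorem at most 6 of the 7 applicants can be matched.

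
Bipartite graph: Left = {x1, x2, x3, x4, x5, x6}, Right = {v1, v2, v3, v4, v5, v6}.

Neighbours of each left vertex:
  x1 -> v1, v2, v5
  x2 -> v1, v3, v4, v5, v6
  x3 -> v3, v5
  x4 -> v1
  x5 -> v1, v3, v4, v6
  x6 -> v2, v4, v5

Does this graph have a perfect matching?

Yes

A valid assignment of size 6: x1→v5, x2→v6, x3→v3, x4→v1, x5→v4, x6→v2.
Every left vertex is matched, so this is a perfect matching.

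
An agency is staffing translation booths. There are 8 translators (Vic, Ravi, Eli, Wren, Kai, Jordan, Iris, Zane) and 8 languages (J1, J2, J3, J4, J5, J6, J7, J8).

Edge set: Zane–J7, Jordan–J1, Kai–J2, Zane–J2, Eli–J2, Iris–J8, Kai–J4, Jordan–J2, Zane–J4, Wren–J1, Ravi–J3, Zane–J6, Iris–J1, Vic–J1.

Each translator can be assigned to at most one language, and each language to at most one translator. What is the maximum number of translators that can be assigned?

A valid assignment of size 6: Vic→J1, Ravi→J3, Eli→J2, Kai→J4, Iris→J8, Zane→J6.
The set {Vic, Eli, Wren, Jordan} has only 2 neighbours ({J1, J2}), so by Hall's theorem at most 6 of the 8 translators can be matched.

6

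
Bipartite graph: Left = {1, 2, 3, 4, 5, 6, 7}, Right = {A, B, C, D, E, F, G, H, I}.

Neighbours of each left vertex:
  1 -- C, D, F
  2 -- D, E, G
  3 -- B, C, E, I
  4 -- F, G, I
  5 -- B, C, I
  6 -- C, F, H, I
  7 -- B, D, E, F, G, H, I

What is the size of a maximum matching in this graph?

A valid assignment of size 7: 1-D, 2-E, 3-B, 4-F, 5-I, 6-C, 7-G.
This saturates every left vertex, so 7 is the maximum.

7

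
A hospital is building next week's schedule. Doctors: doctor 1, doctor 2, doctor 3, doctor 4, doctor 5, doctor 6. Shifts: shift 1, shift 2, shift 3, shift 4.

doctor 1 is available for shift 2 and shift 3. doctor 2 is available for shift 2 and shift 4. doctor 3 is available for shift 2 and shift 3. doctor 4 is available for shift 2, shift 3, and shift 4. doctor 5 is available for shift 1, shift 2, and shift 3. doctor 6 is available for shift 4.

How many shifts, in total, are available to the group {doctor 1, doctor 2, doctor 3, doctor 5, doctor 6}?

The union of neighbours of {doctor 1, doctor 2, doctor 3, doctor 5, doctor 6} is {shift 1, shift 2, shift 3, shift 4}, which has 4 elements.
Since |N(S)| = 4 < |S| = 5, Hall's condition fails for this subset.

4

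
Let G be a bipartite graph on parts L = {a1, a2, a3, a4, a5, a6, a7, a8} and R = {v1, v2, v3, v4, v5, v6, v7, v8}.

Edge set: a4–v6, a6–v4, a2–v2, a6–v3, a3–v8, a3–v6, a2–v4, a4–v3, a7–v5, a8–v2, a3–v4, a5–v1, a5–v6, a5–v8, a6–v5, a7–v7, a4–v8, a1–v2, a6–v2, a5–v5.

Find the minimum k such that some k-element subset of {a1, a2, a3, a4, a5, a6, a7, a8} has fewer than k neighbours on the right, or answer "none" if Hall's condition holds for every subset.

2

Take S = {a1, a8}. Its neighbourhood is {v2}, so |N(S)| = 1 < |S| = 2.
No single vertex violates Hall's condition since each has at least one neighbour, so 2 is the minimum.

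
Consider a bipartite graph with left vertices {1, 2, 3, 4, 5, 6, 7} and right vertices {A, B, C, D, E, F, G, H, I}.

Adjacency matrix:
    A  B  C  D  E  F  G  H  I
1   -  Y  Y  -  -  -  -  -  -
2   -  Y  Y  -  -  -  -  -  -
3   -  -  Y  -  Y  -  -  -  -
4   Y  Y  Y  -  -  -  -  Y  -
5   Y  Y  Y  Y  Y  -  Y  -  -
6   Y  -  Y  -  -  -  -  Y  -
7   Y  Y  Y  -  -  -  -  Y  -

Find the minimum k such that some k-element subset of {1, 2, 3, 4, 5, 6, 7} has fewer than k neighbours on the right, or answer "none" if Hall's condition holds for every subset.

Take S = {1, 2, 4, 6, 7}. Its neighbourhood is {A, B, C, H}, so |N(S)| = 4 < |S| = 5.
Every subset of size less than 5 has at least as many neighbours as members, so 5 is the minimum.

5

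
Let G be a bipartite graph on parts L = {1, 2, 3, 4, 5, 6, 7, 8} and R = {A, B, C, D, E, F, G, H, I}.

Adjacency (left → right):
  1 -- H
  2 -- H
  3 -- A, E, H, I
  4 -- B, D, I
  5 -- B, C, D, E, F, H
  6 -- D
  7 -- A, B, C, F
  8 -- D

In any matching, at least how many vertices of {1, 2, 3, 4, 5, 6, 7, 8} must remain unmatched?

A valid assignment of size 6: 1–H, 3–E, 4–I, 5–F, 6–D, 7–B.
The set {1, 2, 6, 8} has only 2 neighbours ({D, H}), so by Hall's theorem at most 6 of the 8 left vertices can be matched.
That matches 6 of the 8, leaving 2 unmatched; no matching can do better.

2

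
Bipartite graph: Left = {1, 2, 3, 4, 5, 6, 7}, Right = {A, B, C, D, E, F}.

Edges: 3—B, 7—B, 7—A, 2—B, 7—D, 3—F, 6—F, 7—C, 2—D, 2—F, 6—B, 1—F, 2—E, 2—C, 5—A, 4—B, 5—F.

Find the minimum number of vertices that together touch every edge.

5

{2, 5, 7, B, F} is a vertex cover of size 5: every edge has an endpoint in this set.
No smaller cover exists because 1–F, 2–E, 3–B, 5–A, 7–C is a matching of size 5, and a cover must include an endpoint of each of these disjoint edges (König's theorem).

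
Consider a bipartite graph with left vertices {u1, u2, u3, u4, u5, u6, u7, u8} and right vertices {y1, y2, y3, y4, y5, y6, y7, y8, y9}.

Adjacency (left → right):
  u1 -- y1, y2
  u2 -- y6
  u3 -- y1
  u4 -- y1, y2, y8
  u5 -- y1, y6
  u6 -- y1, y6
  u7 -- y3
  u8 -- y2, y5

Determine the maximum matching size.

For example, pair u1→y2, u2→y6, u3→y1, u4→y8, u7→y3, u8→y5.
The set {u2, u3, u5, u6} has only 2 neighbours ({y1, y6}), so by Hall's theorem at most 6 of the 8 left vertices can be matched.

6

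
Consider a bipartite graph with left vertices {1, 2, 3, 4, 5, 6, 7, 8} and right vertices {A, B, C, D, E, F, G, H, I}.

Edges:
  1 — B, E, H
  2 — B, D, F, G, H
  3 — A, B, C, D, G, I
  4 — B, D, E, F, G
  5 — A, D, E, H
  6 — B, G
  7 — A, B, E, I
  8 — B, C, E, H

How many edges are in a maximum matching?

One maximum matching: 1-H, 2-F, 3-A, 4-E, 5-D, 6-G, 7-I, 8-B.
This saturates every left vertex, so 8 is the maximum.

8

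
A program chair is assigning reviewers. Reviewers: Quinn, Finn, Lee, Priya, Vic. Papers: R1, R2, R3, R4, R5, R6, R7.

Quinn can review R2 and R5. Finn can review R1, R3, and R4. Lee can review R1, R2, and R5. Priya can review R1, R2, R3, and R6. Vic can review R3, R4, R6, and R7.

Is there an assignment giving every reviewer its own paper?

One maximum matching: Quinn→R2, Finn→R4, Lee→R5, Priya→R3, Vic→R7.
All 5 reviewers are covered.

Yes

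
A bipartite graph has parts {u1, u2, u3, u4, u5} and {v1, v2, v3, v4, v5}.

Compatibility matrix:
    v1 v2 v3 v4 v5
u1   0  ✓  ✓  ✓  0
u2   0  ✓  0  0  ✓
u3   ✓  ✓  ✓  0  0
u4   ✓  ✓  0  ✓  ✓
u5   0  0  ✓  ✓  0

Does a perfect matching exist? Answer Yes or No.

Yes

For example, pair u1-v2, u2-v5, u3-v3, u4-v1, u5-v4.
All 5 left vertices are covered.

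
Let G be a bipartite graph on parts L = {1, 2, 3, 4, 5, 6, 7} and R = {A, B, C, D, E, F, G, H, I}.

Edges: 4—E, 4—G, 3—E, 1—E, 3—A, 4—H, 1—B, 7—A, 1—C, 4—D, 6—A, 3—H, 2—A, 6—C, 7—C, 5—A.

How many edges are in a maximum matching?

A valid assignment of size 5: 1-B, 2-A, 3-H, 4-E, 6-C.
The set {2, 5, 6, 7} has only 2 neighbours ({A, C}), so by Hall's theorem at most 5 of the 7 left vertices can be matched.

5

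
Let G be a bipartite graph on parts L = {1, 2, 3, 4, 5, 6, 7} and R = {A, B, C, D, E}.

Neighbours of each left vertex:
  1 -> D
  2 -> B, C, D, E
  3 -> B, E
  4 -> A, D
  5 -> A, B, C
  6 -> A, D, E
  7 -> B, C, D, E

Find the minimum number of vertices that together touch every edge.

5

{A, B, C, D, E} is a vertex cover of size 5: every edge has an endpoint in this set.
No smaller cover exists because 1–D, 2–C, 3–E, 4–A, 5–B is a matching of size 5, and a cover must include an endpoint of each of these disjoint edges (König's theorem).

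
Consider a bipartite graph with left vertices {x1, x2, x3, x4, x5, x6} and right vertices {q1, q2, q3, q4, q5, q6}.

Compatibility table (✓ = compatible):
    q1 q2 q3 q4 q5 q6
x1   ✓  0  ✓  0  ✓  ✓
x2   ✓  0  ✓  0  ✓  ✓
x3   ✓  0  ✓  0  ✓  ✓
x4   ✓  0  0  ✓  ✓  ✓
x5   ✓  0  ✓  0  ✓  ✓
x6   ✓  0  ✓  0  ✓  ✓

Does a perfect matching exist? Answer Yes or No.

The set {x1, x2, x3, x5, x6} has only 4 neighbours ({q1, q3, q5, q6}), so by Hall's theorem at most 5 of the 6 left vertices can be matched.
Hence no matching covers every left vertex.

No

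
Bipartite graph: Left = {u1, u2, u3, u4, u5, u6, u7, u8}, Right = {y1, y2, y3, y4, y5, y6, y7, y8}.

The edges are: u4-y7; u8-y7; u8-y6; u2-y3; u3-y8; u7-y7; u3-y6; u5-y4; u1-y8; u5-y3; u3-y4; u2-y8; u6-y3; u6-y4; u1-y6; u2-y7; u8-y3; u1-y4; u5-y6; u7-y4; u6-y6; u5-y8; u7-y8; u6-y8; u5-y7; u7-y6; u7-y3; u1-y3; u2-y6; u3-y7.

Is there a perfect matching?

No

The set {u1, u2, u3, u4, u5, u6, u7, u8} has only 5 neighbours ({y3, y4, y6, y7, y8}), so by Hall's theorem at most 5 of the 8 left vertices can be matched.
Hence no matching covers every left vertex.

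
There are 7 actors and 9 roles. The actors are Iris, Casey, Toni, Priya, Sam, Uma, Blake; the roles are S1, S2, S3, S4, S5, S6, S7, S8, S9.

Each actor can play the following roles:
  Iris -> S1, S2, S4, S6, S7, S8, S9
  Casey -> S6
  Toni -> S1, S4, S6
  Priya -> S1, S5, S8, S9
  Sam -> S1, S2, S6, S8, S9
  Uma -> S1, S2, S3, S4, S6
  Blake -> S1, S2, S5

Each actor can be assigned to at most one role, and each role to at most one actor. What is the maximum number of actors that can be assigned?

For example, pair Iris–S7, Casey–S6, Toni–S4, Priya–S8, Sam–S9, Uma–S3, Blake–S2.
This saturates every actor, so 7 is the maximum.

7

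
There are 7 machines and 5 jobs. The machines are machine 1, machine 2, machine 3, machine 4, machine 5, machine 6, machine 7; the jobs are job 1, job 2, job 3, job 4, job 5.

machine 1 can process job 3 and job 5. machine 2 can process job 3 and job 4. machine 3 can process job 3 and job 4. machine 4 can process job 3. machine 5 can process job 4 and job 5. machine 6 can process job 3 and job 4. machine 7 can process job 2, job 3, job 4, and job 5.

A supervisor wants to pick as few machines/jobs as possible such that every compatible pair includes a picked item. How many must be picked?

4

The 4 edges machine 1–job 5, machine 2–job 4, machine 3–job 3, machine 7–job 2 form a matching, so any vertex cover needs at least 4 vertices (one per matched edge).
Conversely {machine 7, job 3, job 4, job 5} meets every edge and has exactly 4 vertices, so 4 is optimal.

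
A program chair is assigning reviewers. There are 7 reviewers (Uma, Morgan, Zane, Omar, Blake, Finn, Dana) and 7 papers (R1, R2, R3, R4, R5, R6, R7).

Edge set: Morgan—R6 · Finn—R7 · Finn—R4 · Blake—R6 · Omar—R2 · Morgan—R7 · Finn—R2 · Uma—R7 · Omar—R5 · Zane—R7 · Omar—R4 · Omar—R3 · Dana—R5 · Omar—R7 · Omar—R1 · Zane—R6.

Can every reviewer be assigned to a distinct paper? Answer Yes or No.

The set {Uma, Morgan, Zane, Blake} has only 2 neighbours ({R6, R7}), so by Hall's theorem at most 5 of the 7 reviewers can be matched.
Hence no matching covers every reviewer.

No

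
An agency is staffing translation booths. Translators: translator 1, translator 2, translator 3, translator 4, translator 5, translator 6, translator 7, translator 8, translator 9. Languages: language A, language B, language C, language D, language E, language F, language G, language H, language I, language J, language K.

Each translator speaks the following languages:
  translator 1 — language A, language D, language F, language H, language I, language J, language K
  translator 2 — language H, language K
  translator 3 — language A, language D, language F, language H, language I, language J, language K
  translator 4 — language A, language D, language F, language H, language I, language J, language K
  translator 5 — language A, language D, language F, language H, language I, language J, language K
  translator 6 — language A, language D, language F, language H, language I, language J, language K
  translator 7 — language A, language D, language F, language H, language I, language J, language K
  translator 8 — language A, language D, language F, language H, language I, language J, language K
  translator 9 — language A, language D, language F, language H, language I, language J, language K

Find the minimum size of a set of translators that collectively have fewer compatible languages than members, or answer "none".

Take S = {translator 1, translator 2, translator 3, translator 4, translator 5, translator 6, translator 7, translator 8}. Its neighbourhood is {language A, language D, language F, language H, language I, language J, language K}, so |N(S)| = 7 < |S| = 8.
Every subset of size less than 8 has at least as many neighbours as members, so 8 is the minimum.

8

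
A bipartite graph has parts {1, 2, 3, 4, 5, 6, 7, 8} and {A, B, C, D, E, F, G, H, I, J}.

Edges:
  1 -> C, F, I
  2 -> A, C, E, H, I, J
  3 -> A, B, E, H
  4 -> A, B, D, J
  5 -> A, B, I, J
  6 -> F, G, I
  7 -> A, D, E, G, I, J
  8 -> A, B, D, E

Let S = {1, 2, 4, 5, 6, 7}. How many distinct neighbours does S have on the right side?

The union of neighbours of {1, 2, 4, 5, 6, 7} is {A, B, C, D, E, F, G, H, I, J}, which has 10 elements.
Since |N(S)| = 10 ≥ |S| = 6, Hall's condition holds for this subset.

10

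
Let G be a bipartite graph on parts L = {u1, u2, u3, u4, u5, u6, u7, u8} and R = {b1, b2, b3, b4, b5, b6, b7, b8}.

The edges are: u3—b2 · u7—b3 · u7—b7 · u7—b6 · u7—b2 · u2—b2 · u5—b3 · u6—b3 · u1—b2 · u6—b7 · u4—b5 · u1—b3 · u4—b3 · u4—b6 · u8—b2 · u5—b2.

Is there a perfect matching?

No

The set {u1, u2, u3, u5, u8} has only 2 neighbours ({b2, b3}), so by Hall's theorem at most 5 of the 8 left vertices can be matched.
Hence no matching covers every left vertex.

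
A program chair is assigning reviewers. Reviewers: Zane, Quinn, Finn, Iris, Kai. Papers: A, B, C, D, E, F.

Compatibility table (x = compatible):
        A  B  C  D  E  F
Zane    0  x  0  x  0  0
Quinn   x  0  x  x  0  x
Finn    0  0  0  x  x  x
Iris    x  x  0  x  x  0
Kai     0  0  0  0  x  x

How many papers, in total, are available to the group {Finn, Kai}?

3

The union of neighbours of {Finn, Kai} is {D, E, F}, which has 3 elements.
Since |N(S)| = 3 ≥ |S| = 2, Hall's condition holds for this subset.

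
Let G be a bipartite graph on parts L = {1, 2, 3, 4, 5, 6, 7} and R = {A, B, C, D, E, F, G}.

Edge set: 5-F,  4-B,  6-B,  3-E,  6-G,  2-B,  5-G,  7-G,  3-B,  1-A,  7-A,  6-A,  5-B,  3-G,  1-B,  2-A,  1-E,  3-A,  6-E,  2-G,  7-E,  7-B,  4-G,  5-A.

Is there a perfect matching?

No

The set {1, 2, 3, 4, 6, 7} has only 4 neighbours ({A, B, E, G}), so by Hall's theorem at most 5 of the 7 left vertices can be matched.
Hence no matching covers every left vertex.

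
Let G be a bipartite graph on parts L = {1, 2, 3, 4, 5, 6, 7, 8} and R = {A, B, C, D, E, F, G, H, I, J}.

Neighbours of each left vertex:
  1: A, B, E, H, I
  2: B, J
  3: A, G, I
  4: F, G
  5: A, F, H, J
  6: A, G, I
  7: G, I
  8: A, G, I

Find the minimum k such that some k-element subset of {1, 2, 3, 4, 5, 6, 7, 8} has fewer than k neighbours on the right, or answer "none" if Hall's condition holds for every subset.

4

Take S = {3, 6, 7, 8}. Its neighbourhood is {A, G, I}, so |N(S)| = 3 < |S| = 4.
Every subset of size less than 4 has at least as many neighbours as members, so 4 is the minimum.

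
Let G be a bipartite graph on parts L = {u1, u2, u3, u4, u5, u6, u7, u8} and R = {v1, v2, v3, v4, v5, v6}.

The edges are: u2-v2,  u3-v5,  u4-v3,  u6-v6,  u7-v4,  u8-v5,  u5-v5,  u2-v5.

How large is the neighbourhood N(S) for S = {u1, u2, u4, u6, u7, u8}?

The union of neighbours of {u1, u2, u4, u6, u7, u8} is {v2, v3, v4, v5, v6}, which has 5 elements.
Since |N(S)| = 5 < |S| = 6, Hall's condition fails for this subset.

5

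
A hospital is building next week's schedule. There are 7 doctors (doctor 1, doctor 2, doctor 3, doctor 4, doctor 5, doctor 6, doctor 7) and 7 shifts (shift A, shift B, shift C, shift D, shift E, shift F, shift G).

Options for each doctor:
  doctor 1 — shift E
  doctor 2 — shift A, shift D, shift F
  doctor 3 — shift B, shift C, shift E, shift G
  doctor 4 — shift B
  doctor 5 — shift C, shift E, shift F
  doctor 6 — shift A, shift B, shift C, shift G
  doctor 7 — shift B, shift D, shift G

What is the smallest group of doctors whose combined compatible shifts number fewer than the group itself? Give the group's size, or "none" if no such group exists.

none

A matching saturating every doctor exists, for instance doctor 1→shift E, doctor 2→shift D, doctor 3→shift C, doctor 4→shift B, doctor 5→shift F, doctor 6→shift A, doctor 7→shift G.
By Hall's marriage theorem, this means |N(S)| ≥ |S| for every subset S, so no violating subset exists.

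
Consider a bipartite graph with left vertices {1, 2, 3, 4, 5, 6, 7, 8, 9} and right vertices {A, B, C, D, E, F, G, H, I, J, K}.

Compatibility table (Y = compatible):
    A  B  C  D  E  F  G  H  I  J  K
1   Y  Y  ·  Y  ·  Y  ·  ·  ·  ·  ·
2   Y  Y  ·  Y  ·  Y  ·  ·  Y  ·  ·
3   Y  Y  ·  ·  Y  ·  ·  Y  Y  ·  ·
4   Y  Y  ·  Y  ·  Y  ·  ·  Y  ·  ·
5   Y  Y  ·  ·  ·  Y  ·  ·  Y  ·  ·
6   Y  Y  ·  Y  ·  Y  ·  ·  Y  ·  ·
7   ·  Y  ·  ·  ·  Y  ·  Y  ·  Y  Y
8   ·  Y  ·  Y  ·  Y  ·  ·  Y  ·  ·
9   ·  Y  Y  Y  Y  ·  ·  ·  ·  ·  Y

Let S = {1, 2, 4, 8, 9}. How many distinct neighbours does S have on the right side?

8

The union of neighbours of {1, 2, 4, 8, 9} is {A, B, C, D, E, F, I, K}, which has 8 elements.
Since |N(S)| = 8 ≥ |S| = 5, Hall's condition holds for this subset.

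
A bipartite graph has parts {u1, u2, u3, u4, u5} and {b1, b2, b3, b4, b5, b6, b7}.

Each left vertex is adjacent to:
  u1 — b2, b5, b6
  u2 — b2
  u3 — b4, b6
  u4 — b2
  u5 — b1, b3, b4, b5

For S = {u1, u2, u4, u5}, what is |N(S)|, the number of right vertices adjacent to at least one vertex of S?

6

The union of neighbours of {u1, u2, u4, u5} is {b1, b2, b3, b4, b5, b6}, which has 6 elements.
Since |N(S)| = 6 ≥ |S| = 4, Hall's condition holds for this subset.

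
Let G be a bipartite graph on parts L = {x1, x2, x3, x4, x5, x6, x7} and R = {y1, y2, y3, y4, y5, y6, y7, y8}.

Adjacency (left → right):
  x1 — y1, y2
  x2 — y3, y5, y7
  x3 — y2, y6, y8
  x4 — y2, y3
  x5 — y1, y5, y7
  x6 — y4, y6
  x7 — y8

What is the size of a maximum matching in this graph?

7

A valid assignment of size 7: x1→y1, x2→y5, x3→y2, x4→y3, x5→y7, x6→y4, x7→y8.
This saturates every left vertex, so 7 is the maximum.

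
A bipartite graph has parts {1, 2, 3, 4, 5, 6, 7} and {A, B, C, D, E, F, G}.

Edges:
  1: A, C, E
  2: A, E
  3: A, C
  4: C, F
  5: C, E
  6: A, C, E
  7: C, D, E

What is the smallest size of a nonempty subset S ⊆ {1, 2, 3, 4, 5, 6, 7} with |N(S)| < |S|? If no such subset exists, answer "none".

4

Take S = {1, 2, 3, 5}. Its neighbourhood is {A, C, E}, so |N(S)| = 3 < |S| = 4.
Every subset of size less than 4 has at least as many neighbours as members, so 4 is the minimum.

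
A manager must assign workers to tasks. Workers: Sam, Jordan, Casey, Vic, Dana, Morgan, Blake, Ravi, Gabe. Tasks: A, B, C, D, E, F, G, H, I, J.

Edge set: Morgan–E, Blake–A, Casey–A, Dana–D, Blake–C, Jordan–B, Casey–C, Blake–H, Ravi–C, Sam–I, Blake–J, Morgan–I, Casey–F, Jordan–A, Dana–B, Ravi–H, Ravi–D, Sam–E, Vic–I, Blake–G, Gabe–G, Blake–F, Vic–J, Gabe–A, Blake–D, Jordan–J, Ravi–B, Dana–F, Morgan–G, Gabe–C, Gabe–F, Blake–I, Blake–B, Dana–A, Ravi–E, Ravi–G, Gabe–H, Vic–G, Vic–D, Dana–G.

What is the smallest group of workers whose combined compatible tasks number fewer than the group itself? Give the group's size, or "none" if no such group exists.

A matching saturating every worker exists, for instance Sam→I, Jordan→B, Casey→F, Vic→D, Dana→A, Morgan→E, Blake→J, Ravi→H, Gabe→G.
By Hall's marriage theorem, this means |N(S)| ≥ |S| for every subset S, so no violating subset exists.

none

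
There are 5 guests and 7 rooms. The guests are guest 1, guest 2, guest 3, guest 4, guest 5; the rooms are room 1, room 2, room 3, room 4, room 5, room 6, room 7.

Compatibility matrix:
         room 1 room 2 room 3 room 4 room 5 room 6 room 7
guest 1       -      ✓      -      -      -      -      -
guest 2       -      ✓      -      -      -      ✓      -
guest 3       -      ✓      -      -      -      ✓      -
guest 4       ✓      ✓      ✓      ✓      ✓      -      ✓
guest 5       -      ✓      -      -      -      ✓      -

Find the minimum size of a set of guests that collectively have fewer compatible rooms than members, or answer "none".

Take S = {guest 1, guest 2, guest 3}. Its neighbourhood is {room 2, room 6}, so |N(S)| = 2 < |S| = 3.
Every subset of size less than 3 has at least as many neighbours as members, so 3 is the minimum.

3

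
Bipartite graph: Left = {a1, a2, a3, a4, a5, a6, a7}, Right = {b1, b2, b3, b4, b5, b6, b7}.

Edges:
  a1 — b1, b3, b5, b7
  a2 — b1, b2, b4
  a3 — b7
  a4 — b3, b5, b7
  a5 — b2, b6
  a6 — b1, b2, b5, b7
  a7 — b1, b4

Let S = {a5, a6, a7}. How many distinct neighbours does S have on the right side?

The union of neighbours of {a5, a6, a7} is {b1, b2, b4, b5, b6, b7}, which has 6 elements.
Since |N(S)| = 6 ≥ |S| = 3, Hall's condition holds for this subset.

6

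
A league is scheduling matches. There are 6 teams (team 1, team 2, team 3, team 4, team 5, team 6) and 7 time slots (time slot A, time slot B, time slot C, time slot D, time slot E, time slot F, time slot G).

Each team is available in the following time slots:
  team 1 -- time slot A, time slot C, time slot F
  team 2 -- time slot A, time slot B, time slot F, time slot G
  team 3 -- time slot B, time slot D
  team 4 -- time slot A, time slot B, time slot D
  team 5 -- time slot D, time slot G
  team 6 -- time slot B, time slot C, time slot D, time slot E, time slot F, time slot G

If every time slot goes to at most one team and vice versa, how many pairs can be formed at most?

6

One maximum matching: team 1-time slot F, team 2-time slot G, team 3-time slot B, team 4-time slot A, team 5-time slot D, team 6-time slot C.
This saturates every team, so 6 is the maximum.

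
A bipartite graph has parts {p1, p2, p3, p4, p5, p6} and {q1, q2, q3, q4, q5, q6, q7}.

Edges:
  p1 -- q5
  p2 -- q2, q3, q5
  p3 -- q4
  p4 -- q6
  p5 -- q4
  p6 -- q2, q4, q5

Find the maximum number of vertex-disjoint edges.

5

One maximum matching: p1→q5, p2→q3, p3→q4, p4→q6, p6→q2.
The set {p3, p5} has only 1 neighbour ({q4}), so by Hall's theorem at most 5 of the 6 left vertices can be matched.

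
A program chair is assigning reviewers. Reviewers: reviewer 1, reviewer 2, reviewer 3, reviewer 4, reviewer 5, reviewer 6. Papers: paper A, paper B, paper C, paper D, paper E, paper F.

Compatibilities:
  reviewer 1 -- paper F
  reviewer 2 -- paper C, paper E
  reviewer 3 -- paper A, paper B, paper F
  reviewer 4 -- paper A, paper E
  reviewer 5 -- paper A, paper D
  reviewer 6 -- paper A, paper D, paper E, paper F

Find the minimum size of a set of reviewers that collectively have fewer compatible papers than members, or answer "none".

A matching saturating every reviewer exists, for instance reviewer 1→paper F, reviewer 2→paper C, reviewer 3→paper B, reviewer 4→paper E, reviewer 5→paper A, reviewer 6→paper D.
By Hall's marriage theorem, this means |N(S)| ≥ |S| for every subset S, so no violating subset exists.

none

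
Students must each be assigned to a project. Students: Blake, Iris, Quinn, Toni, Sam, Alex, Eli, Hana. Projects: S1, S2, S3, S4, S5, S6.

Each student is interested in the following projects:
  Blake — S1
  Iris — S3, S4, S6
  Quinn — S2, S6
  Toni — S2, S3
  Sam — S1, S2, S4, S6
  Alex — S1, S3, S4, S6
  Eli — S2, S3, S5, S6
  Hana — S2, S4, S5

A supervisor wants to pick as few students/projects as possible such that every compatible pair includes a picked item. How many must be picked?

The 6 edges Blake–S1, Iris–S4, Quinn–S6, Toni–S3, Sam–S2, Eli–S5 form a matching, so any vertex cover needs at least 6 vertices (one per matched edge).
Conversely {S1, S2, S3, S4, S5, S6} meets every edge and has exactly 6 vertices, so 6 is optimal.

6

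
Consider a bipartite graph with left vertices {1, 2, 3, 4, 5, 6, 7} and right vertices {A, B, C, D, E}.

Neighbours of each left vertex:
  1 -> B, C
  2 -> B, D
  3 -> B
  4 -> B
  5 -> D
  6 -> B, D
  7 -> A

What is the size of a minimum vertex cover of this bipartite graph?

4

A maximum matching has 4 edges (e.g. 1–C, 2–D, 3–B, 7–A).
By König's theorem the minimum vertex cover has the same size. One such cover is {1, 7, B, D}.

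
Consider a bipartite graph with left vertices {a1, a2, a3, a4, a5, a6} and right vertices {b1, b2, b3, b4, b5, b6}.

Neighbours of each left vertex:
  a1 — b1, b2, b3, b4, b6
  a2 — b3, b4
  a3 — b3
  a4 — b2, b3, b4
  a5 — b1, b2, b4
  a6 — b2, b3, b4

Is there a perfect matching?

No

The set {a2, a3, a4, a6} has only 3 neighbours ({b2, b3, b4}), so by Hall's theorem at most 5 of the 6 left vertices can be matched.
Hence no matching covers every left vertex.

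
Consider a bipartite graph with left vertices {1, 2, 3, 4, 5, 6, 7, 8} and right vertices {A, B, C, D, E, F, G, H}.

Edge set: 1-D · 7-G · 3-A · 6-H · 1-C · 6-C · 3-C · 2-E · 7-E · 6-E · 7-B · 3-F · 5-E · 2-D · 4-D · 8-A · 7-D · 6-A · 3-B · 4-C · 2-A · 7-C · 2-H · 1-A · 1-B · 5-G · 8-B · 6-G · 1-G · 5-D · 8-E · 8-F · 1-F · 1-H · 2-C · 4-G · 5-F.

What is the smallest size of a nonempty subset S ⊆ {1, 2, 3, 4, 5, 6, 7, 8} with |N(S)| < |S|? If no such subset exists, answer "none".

A matching saturating every left vertex exists, for instance 1→H, 2→E, 3→F, 4→C, 5→D, 6→A, 7→G, 8→B.
By Hall's marriage theorem, this means |N(S)| ≥ |S| for every subset S, so no violating subset exists.

none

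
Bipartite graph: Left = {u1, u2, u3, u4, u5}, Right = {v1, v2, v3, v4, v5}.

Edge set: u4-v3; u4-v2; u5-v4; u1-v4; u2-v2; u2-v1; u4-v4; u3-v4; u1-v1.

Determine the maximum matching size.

For example, pair u1→v1, u2→v2, u3→v4, u4→v3.
The set {u3, u5} has only 1 neighbour ({v4}), so by Hall's theorem at most 4 of the 5 left vertices can be matched.

4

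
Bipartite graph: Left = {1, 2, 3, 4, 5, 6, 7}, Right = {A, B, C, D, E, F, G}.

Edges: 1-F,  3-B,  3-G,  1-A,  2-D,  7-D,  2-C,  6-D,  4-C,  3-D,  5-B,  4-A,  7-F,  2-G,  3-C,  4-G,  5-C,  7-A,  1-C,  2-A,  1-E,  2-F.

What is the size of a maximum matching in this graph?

A valid assignment of size 7: 1-E, 2-A, 3-G, 4-C, 5-B, 6-D, 7-F.
All 7 left vertices are matched, so no larger matching exists.

7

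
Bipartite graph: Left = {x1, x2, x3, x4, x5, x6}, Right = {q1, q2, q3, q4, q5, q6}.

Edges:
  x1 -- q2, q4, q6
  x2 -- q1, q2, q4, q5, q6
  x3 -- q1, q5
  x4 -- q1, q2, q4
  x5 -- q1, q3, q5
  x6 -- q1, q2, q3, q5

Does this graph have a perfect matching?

Yes

A valid assignment of size 6: x1–q6, x2–q1, x3–q5, x4–q4, x5–q3, x6–q2.
Every left vertex is matched, so this is a perfect matching.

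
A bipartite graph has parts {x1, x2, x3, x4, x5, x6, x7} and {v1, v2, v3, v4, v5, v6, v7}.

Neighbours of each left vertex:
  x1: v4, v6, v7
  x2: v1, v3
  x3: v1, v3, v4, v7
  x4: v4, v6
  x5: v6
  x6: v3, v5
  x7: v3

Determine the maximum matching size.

6

One maximum matching: x1–v7, x2–v3, x3–v1, x4–v4, x5–v6, x6–v5.
The set {x1, x2, x3, x4, x5, x7} has only 5 neighbours ({v1, v3, v4, v6, v7}), so by Hall's theorem at most 6 of the 7 left vertices can be matched.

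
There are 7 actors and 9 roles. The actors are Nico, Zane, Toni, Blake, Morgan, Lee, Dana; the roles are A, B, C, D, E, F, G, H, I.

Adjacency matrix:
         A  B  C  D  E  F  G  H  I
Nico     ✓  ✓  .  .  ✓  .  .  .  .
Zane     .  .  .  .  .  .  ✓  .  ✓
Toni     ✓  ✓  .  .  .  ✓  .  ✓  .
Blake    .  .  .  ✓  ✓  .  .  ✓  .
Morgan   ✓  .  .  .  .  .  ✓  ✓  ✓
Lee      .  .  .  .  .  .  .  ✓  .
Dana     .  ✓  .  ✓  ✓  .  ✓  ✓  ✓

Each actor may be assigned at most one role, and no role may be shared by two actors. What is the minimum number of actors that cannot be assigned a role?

0

A valid assignment of size 7: Nico–B, Zane–I, Toni–F, Blake–E, Morgan–A, Lee–H, Dana–G.
This saturates every actor, so 7 is the maximum.
That matches 7 of the 7, leaving 0 unmatched; no matching can do better.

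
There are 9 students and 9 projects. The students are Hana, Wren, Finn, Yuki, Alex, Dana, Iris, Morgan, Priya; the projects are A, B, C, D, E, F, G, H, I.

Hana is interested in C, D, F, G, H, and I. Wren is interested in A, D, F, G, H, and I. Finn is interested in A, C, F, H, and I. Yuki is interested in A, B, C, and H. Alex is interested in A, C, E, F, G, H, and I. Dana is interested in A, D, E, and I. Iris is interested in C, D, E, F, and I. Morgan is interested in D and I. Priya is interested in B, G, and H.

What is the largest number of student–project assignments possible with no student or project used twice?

9

A valid assignment of size 9: Hana→F, Wren→A, Finn→H, Yuki→C, Alex→G, Dana→I, Iris→E, Morgan→D, Priya→B.
This saturates every student, so 9 is the maximum.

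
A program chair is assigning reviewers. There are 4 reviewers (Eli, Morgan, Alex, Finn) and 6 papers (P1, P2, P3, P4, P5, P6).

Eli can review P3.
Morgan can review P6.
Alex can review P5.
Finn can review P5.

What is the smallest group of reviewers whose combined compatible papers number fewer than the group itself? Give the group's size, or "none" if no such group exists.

Take S = {Alex, Finn}. Its neighbourhood is {P5}, so |N(S)| = 1 < |S| = 2.
No single vertex violates Hall's condition since each has at least one neighbour, so 2 is the minimum.

2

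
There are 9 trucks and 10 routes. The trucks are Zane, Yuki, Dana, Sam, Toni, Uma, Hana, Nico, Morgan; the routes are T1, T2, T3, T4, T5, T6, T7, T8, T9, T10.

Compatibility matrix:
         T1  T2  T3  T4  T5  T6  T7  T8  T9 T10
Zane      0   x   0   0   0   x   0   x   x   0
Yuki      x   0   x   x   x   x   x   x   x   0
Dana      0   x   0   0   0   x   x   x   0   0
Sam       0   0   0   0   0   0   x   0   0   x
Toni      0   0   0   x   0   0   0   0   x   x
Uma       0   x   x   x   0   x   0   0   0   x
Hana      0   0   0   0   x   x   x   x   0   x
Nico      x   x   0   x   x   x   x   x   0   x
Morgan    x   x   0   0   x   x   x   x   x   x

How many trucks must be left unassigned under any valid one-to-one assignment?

For example, pair Zane-T2, Yuki-T5, Dana-T8, Sam-T7, Toni-T9, Uma-T3, Hana-T6, Nico-T4, Morgan-T10.
This saturates every truck, so 9 is the maximum.
That matches 9 of the 9, leaving 0 unmatched; no matching can do better.

0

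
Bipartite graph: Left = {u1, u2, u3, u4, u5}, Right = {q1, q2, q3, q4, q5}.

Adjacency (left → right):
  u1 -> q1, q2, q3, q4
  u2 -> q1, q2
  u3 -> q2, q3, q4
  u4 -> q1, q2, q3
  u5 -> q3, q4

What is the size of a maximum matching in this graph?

One maximum matching: u1–q3, u2–q1, u3–q4, u4–q2.
The set {u1, u2, u3, u4, u5} has only 4 neighbours ({q1, q2, q3, q4}), so by Hall's theorem at most 4 of the 5 left vertices can be matched.

4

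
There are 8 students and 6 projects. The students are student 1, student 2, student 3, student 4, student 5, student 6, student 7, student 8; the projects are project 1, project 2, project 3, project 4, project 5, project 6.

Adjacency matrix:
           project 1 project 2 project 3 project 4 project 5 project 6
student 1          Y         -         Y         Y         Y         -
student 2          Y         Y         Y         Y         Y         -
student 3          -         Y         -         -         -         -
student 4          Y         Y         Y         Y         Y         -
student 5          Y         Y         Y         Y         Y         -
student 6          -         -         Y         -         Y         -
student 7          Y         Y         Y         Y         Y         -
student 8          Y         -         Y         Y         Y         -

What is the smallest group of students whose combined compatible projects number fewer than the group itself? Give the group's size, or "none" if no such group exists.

Take S = {student 1, student 2, student 3, student 4, student 5, student 6}. Its neighbourhood is {project 1, project 2, project 3, project 4, project 5}, so |N(S)| = 5 < |S| = 6.
Every subset of size less than 6 has at least as many neighbours as members, so 6 is the minimum.

6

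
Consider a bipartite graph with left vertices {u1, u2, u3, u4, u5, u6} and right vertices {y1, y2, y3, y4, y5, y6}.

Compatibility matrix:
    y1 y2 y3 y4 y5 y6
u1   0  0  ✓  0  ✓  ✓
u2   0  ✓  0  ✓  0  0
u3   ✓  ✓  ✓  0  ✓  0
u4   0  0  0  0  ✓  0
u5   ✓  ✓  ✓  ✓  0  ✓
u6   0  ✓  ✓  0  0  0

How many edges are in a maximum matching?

For example, pair u1→y6, u2→y2, u3→y1, u4→y5, u5→y4, u6→y3.
This saturates every left vertex, so 6 is the maximum.

6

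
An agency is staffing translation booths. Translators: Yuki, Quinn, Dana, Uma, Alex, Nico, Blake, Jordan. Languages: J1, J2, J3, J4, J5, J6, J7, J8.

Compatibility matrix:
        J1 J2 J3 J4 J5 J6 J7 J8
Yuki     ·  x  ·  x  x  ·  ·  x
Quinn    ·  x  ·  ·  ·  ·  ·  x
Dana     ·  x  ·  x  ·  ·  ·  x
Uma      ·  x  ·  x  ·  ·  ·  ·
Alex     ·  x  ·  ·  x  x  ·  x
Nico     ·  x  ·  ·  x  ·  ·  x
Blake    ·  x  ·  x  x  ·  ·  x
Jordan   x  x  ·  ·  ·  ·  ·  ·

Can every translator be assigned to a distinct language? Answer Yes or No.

No

The set {Yuki, Quinn, Dana, Uma, Nico, Blake} has only 4 neighbours ({J2, J4, J5, J8}), so by Hall's theorem at most 6 of the 8 translators can be matched.
Hence no matching covers every translator.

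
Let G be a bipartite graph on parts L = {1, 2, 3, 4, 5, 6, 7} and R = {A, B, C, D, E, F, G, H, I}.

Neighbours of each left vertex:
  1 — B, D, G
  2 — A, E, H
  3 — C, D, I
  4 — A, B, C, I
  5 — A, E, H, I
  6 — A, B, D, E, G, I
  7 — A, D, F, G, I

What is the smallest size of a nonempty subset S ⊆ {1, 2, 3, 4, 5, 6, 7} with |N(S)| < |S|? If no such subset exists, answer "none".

A matching saturating every left vertex exists, for instance 1→B, 2→H, 3→C, 4→I, 5→E, 6→A, 7→G.
By Hall's marriage theorem, this means |N(S)| ≥ |S| for every subset S, so no violating subset exists.

none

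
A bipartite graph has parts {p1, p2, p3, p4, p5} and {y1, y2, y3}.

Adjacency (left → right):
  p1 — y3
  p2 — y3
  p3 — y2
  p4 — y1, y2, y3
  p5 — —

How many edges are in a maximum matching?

3

For example, pair p1–y3, p3–y2, p4–y1.
The set {p1, p2, p5} has only 1 neighbour ({y3}), so by Hall's theorem at most 3 of the 5 left vertices can be matched.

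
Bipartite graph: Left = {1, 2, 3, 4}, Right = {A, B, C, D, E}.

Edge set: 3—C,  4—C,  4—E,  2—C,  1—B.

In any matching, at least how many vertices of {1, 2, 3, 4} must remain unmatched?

One maximum matching: 1–B, 2–C, 4–E.
The set {2, 3} has only 1 neighbour ({C}), so by Hall's theorem at most 3 of the 4 left vertices can be matched.
That matches 3 of the 4, leaving 1 unmatched; no matching can do better.

1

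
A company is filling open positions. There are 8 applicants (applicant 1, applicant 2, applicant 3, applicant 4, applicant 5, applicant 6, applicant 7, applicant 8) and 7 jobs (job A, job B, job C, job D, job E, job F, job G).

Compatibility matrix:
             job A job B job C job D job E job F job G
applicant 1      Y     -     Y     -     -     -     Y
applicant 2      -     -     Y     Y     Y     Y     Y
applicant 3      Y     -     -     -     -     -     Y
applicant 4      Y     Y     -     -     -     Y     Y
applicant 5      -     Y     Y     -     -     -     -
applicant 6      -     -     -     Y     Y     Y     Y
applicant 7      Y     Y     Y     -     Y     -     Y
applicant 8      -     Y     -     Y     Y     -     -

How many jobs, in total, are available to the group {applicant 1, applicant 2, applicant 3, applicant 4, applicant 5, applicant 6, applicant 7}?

7

The union of neighbours of {applicant 1, applicant 2, applicant 3, applicant 4, applicant 5, applicant 6, applicant 7} is {job A, job B, job C, job D, job E, job F, job G}, which has 7 elements.
Since |N(S)| = 7 ≥ |S| = 7, Hall's condition holds for this subset.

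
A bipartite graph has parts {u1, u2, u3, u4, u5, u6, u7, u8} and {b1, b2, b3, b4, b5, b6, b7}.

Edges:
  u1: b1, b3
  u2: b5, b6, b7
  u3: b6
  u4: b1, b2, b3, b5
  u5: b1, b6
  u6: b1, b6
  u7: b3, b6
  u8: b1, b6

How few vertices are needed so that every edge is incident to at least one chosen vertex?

5

{u2, u4, b1, b3, b6} is a vertex cover of size 5: every edge has an endpoint in this set.
No smaller cover exists because u1–b3, u2–b5, u3–b6, u4–b2, u5–b1 is a matching of size 5, and a cover must include an endpoint of each of these disjoint edges (König's theorem).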